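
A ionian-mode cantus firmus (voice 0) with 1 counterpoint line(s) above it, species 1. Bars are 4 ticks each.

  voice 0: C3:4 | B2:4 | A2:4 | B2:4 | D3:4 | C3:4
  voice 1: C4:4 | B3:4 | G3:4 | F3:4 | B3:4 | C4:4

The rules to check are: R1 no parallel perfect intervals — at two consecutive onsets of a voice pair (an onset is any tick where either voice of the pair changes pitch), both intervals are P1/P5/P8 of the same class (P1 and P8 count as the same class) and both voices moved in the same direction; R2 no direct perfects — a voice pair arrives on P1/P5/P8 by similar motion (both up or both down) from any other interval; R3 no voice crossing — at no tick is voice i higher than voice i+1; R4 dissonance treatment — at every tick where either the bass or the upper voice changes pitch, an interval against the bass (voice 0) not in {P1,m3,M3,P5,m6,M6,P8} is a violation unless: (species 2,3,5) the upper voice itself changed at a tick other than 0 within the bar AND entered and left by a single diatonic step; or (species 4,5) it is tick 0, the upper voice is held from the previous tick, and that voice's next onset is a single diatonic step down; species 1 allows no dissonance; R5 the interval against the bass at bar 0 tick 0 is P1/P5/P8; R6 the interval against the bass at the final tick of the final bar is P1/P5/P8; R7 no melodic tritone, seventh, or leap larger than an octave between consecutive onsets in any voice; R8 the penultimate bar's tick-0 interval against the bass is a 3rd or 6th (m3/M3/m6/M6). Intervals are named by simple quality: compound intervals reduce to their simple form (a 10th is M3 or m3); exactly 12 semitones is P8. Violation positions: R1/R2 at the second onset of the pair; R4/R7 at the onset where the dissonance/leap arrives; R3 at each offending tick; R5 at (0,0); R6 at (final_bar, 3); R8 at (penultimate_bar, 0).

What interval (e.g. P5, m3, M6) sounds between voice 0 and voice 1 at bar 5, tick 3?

voice 0=C3 voice 1=C4 -> P8

P8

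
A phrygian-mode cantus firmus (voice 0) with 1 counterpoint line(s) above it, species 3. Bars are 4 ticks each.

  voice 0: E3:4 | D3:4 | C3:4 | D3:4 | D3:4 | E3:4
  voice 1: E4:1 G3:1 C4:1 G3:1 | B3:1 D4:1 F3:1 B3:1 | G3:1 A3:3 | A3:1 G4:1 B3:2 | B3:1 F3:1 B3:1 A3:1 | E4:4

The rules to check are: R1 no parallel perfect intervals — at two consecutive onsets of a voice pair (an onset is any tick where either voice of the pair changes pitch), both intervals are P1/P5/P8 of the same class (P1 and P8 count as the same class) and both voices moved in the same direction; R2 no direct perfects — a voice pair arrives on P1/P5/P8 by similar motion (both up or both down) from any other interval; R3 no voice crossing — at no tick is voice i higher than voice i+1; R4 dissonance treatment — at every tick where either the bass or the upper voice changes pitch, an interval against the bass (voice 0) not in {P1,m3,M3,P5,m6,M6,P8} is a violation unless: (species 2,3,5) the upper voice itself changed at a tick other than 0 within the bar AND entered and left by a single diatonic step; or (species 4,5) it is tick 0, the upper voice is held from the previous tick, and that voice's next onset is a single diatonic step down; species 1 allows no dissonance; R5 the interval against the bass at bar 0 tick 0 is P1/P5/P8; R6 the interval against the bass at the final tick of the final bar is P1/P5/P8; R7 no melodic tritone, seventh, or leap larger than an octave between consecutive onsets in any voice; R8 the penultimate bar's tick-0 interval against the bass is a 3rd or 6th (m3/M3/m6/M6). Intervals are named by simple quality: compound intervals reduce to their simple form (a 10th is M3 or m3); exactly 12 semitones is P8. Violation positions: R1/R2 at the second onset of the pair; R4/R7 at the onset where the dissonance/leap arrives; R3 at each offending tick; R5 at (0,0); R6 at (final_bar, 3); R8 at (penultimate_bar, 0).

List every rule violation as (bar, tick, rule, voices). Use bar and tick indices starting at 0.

bar 0: v0=E3 v1=E4 downbeat P8
bar 1: v0=D3 v1=B3 downbeat M6
bar 2: v0=C3 v1=G3 downbeat P5
bar 3: v0=D3 v1=A3 downbeat P5
bar 4: v0=D3 v1=B3 downbeat M6
bar 5: v0=E3 v1=E4 downbeat P8
  -> R7 @ bar 1 tick 3 v(1,): F3->B3 leap 6st
  -> R2 @ bar 2 tick 0 v(0, 1): D3/B3 M6 -> C3/G3 P5 similar
  -> R4 @ bar 3 tick 1 v(0, 1): D3/G4 P4 untreated
  -> R7 @ bar 3 tick 1 v(1,): A3->G4 leap 10st
  -> R7 @ bar 4 tick 1 v(1,): B3->F3 leap 6st
  -> R7 @ bar 4 tick 2 v(1,): F3->B3 leap 6st
  -> R2 @ bar 5 tick 0 v(0, 1): D3/A3 P5 -> E3/E4 P8 similar

(1, 3, R7, (1,))
(2, 0, R2, (0, 1))
(3, 1, R4, (0, 1))
(3, 1, R7, (1,))
(4, 1, R7, (1,))
(4, 2, R7, (1,))
(5, 0, R2, (0, 1))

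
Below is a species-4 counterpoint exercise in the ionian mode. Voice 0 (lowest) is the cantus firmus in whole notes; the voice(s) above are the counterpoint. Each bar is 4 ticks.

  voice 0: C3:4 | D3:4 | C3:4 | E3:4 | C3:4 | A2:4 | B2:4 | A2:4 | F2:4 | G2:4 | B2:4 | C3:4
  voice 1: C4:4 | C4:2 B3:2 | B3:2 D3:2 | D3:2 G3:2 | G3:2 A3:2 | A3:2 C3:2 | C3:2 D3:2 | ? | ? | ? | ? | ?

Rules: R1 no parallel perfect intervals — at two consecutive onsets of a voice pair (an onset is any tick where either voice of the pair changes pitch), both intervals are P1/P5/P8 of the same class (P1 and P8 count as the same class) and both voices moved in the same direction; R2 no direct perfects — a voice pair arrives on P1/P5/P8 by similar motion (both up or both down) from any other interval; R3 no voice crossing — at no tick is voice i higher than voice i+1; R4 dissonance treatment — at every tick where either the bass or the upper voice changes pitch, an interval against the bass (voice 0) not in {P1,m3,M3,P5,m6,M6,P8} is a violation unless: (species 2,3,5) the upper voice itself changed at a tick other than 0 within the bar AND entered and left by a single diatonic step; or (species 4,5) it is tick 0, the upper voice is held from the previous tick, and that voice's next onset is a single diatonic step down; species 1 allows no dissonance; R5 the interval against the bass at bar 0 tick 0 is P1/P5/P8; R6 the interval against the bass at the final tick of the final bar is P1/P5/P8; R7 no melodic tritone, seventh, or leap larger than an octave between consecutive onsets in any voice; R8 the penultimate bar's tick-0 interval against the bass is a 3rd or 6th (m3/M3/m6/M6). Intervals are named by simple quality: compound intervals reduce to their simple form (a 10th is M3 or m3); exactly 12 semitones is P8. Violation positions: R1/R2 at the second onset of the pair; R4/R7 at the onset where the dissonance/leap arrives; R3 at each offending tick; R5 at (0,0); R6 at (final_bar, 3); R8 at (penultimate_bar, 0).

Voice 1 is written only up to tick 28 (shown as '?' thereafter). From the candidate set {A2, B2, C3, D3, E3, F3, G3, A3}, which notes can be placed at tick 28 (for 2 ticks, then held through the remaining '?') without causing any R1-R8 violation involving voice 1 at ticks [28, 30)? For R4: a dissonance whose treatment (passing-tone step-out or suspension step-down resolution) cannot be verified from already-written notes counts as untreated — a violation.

A2: violates R2
B2: violates R4
C3: legal
D3: violates R4
E3: legal
F3: legal
G3: violates R4
A3: legal

{A3, C3, E3, F3}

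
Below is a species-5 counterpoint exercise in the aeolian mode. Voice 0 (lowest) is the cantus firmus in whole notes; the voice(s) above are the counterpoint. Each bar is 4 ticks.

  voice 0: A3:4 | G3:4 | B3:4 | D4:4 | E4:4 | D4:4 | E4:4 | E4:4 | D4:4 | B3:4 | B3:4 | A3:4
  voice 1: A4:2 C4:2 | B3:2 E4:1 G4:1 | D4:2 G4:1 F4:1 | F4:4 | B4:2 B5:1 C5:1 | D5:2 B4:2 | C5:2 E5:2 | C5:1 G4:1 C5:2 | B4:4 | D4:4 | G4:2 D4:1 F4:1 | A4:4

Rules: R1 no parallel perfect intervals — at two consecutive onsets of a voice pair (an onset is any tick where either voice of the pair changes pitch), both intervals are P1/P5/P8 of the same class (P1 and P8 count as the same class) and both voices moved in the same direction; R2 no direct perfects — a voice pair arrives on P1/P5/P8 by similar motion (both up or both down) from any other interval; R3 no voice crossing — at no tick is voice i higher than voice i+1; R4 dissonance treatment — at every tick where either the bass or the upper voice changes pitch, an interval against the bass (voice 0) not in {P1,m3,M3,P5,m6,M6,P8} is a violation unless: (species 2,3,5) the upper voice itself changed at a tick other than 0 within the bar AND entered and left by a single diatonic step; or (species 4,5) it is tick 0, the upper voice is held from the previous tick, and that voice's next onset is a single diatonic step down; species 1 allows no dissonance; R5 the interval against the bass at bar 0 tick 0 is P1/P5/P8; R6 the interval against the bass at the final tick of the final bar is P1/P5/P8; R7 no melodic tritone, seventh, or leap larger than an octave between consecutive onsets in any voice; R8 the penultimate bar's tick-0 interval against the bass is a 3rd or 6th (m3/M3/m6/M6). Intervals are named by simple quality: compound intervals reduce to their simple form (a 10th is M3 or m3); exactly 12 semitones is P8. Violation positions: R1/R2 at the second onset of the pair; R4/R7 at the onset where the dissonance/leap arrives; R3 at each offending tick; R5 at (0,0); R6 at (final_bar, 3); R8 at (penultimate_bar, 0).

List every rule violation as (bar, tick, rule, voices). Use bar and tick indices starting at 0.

bar 0: v0=A3 v1=A4 downbeat P8
bar 1: v0=G3 v1=B3 downbeat M3
bar 2: v0=B3 v1=D4 downbeat m3
bar 3: v0=D4 v1=F4 downbeat m3
bar 4: v0=E4 v1=B4 downbeat P5
bar 5: v0=D4 v1=D5 downbeat P8
bar 6: v0=E4 v1=C5 downbeat m6
bar 7: v0=E4 v1=C5 downbeat m6
bar 8: v0=D4 v1=B4 downbeat M6
bar 9: v0=B3 v1=D4 downbeat m3
bar 10: v0=B3 v1=G4 downbeat m6
bar 11: v0=A3 v1=A4 downbeat P8
  -> R4 @ bar 2 tick 3 v(0, 1): B3/F4 TT untreated
  -> R2 @ bar 4 tick 0 v(0, 1): D4/F4 m3 -> E4/B4 P5 similar
  -> R7 @ bar 4 tick 0 v(1,): F4->B4 leap 6st
  -> R7 @ bar 4 tick 3 v(1,): B5->C5 leap 11st
  -> R4 @ bar 10 tick 3 v(0, 1): B3/F4 TT untreated

(2, 3, R4, (0, 1))
(4, 0, R2, (0, 1))
(4, 0, R7, (1,))
(4, 3, R7, (1,))
(10, 3, R4, (0, 1))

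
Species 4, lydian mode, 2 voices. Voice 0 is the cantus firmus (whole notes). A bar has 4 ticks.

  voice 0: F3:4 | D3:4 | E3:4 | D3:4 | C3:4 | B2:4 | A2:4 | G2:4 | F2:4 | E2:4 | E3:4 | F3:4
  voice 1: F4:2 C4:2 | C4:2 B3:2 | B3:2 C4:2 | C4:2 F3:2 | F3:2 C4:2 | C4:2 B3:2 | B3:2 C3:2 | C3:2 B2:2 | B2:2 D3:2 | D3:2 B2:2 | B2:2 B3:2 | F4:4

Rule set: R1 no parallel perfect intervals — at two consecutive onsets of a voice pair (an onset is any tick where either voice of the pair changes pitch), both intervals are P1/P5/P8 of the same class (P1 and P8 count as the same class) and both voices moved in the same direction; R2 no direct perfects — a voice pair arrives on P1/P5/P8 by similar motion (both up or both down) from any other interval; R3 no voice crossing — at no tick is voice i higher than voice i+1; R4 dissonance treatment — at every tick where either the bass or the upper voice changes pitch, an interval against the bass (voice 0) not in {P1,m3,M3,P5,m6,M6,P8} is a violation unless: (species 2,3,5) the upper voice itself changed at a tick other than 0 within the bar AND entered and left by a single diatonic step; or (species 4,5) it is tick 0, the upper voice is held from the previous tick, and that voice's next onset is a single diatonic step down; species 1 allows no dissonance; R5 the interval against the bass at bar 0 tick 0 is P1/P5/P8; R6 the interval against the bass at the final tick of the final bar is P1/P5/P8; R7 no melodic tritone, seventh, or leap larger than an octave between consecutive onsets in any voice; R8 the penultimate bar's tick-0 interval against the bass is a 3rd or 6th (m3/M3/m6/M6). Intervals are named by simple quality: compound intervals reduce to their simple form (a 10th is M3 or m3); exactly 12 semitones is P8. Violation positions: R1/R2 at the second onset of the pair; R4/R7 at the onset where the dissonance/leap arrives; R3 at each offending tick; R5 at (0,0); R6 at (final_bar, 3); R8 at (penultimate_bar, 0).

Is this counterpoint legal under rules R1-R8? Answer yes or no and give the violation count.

No (12 violations)

bar 0: v0=F3 v1=F4 (P8)
bar 1: v0=D3 v1=C4 (m7)
bar 2: v0=E3 v1=B3 (P5)
bar 3: v0=D3 v1=C4 (m7)
bar 4: v0=C3 v1=F3 (P4)
bar 5: v0=B2 v1=C4 (m2)
bar 6: v0=A2 v1=B3 (M2)
bar 7: v0=G2 v1=C3 (P4)
bar 8: v0=F2 v1=B2 (TT)
bar 9: v0=E2 v1=D3 (m7)
bar 10: v0=E3 v1=B2 (P4)
bar 11: v0=F3 v1=F4 (P8)
  R4 @ bar3.0: D3/C4 m7 untreated
  R4 @ bar4.0: C3/F3 P4 untreated
  R4 @ bar6.0: A2/B3 M2 untreated
  R7 @ bar6.2: B3->C3 leap 11st
  R4 @ bar8.0: F2/B2 TT untreated
  R4 @ bar9.0: E2/D3 m7 untreated
  R3 @ bar10.0: E3 above B2
  R4 @ bar10.0: E3/B2 P4 untreated
  R8 @ bar10.0: penult P4 not 3rd/6th
  R3 @ bar10.1: E3 above B2
  R2 @ bar11.0: E3/B3 P5 -> F3/F4 P8 similar
  R7 @ bar11.0: B3->F4 leap 6st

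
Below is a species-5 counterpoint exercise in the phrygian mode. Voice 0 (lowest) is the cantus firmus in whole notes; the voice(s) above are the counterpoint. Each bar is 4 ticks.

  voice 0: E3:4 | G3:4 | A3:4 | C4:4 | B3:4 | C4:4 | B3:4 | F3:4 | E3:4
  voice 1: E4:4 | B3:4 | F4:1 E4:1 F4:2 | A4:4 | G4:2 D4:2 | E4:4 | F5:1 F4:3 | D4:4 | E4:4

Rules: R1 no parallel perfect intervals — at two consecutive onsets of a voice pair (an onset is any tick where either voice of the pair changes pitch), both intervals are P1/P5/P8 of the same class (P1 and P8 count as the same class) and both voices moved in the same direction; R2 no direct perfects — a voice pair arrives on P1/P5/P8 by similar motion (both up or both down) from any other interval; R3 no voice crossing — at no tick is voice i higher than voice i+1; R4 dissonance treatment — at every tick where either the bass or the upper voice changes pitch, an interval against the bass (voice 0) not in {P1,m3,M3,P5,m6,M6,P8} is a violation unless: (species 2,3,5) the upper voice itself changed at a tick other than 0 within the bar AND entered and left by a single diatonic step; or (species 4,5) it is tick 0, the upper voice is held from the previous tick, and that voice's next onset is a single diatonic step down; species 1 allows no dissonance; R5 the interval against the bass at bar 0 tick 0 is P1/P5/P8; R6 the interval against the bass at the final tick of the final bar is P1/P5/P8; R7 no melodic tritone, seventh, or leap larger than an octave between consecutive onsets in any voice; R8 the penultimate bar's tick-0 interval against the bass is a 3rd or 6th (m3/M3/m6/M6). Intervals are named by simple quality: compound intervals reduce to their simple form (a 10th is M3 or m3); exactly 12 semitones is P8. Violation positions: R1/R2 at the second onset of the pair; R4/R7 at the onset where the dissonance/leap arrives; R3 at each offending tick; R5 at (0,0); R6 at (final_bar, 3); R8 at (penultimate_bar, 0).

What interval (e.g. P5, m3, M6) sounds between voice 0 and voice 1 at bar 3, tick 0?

voice 0=C4 voice 1=A4 -> M6

M6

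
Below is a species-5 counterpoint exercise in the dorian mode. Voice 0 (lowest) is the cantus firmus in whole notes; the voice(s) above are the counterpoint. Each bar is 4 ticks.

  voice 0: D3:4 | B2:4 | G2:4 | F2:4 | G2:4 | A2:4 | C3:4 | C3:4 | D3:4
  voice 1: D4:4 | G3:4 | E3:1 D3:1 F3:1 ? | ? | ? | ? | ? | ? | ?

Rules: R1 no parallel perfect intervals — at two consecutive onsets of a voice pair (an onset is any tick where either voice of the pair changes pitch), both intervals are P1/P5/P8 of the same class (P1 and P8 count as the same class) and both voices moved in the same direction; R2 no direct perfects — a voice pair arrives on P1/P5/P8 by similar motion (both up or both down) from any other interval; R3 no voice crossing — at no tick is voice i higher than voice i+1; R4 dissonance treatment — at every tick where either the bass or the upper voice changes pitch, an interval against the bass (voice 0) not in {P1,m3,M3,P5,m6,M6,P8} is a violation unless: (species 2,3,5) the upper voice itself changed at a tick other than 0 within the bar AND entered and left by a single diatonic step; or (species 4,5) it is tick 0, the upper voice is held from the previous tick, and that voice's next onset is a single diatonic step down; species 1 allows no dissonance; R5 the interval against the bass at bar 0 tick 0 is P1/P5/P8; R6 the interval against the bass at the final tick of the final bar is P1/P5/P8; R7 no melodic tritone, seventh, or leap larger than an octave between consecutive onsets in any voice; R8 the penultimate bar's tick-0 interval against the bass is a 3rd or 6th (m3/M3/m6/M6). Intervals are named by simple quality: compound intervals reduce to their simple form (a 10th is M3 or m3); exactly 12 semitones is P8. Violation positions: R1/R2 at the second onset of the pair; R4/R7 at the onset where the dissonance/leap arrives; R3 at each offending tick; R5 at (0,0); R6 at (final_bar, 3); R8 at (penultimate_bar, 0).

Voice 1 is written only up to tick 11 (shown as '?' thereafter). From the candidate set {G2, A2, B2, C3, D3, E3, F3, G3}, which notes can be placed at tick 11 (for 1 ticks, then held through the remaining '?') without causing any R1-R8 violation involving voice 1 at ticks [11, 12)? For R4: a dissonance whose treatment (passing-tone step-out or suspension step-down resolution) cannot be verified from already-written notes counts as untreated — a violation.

G2: violates R7
A2: violates R4
B2: violates R7
C3: violates R4
D3: legal
E3: legal
F3: legal
G3: legal

{D3, E3, F3, G3}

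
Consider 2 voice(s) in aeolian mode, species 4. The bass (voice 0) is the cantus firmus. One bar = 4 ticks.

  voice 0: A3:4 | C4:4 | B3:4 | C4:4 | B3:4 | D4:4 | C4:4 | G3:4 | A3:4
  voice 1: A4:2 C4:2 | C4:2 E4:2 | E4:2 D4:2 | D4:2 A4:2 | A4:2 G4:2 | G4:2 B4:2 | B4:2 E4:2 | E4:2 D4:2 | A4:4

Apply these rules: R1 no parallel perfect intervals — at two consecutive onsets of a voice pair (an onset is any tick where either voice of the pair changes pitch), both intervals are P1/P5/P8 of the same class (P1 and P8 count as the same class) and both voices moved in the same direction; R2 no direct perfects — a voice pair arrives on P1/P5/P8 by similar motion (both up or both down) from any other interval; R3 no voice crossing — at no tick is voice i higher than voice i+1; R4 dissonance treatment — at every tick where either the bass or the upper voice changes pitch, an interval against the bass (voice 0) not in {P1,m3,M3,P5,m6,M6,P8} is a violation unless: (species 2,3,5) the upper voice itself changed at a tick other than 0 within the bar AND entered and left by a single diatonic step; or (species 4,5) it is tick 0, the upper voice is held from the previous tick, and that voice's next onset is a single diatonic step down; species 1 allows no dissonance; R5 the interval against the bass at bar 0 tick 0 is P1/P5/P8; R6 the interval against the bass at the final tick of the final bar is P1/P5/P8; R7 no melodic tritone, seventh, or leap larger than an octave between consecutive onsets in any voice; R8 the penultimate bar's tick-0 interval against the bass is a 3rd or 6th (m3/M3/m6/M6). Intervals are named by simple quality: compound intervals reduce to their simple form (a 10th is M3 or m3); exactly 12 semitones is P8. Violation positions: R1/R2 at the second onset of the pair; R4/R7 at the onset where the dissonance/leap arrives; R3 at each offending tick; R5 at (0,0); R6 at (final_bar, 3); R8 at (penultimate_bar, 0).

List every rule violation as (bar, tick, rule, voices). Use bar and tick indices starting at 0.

bar 0: v0=A3 v1=A4 downbeat P8
bar 1: v0=C4 v1=C4 downbeat P1
bar 2: v0=B3 v1=E4 downbeat P4
bar 3: v0=C4 v1=D4 downbeat M2
bar 4: v0=B3 v1=A4 downbeat m7
bar 5: v0=D4 v1=G4 downbeat P4
bar 6: v0=C4 v1=B4 downbeat M7
bar 7: v0=G3 v1=E4 downbeat M6
bar 8: v0=A3 v1=A4 downbeat P8
  -> R4 @ bar 3 tick 0 v(0, 1): C4/D4 M2 untreated
  -> R4 @ bar 5 tick 0 v(0, 1): D4/G4 P4 untreated
  -> R4 @ bar 6 tick 0 v(0, 1): C4/B4 M7 untreated
  -> R2 @ bar 8 tick 0 v(0, 1): G3/D4 P5 -> A3/A4 P8 similar

(3, 0, R4, (0, 1))
(5, 0, R4, (0, 1))
(6, 0, R4, (0, 1))
(8, 0, R2, (0, 1))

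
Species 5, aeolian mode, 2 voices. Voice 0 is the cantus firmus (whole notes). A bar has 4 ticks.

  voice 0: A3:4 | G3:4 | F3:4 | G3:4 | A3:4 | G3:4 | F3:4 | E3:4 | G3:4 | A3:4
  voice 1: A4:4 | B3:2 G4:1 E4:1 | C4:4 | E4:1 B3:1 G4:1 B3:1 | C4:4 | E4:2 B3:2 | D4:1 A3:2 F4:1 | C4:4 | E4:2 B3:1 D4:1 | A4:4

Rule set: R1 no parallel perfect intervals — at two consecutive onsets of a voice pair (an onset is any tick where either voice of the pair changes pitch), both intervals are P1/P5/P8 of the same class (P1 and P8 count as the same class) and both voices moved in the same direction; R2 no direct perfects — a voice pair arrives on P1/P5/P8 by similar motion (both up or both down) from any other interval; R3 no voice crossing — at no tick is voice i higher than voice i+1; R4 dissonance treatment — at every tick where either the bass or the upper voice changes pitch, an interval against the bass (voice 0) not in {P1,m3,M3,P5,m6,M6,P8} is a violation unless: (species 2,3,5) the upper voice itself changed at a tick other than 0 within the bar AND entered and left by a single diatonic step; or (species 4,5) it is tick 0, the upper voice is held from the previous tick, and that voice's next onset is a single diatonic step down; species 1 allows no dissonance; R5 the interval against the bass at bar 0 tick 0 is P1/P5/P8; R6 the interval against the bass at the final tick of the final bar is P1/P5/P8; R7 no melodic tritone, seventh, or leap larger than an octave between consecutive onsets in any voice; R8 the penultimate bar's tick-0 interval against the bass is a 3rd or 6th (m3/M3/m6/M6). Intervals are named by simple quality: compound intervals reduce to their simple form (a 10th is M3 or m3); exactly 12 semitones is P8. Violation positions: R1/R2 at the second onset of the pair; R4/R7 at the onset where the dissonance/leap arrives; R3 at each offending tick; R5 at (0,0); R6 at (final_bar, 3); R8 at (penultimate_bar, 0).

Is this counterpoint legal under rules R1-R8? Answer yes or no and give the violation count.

No (3 violations)

bar 0: v0=A3 v1=A4 (P8)
bar 1: v0=G3 v1=B3 (M3)
bar 2: v0=F3 v1=C4 (P5)
bar 3: v0=G3 v1=E4 (M6)
bar 4: v0=A3 v1=C4 (m3)
bar 5: v0=G3 v1=E4 (M6)
bar 6: v0=F3 v1=D4 (M6)
bar 7: v0=E3 v1=C4 (m6)
bar 8: v0=G3 v1=E4 (M6)
bar 9: v0=A3 v1=A4 (P8)
  R7 @ bar1.0: A4->B3 leap 10st
  R2 @ bar2.0: G3/E4 M6 -> F3/C4 P5 similar
  R2 @ bar9.0: G3/D4 P5 -> A3/A4 P8 similar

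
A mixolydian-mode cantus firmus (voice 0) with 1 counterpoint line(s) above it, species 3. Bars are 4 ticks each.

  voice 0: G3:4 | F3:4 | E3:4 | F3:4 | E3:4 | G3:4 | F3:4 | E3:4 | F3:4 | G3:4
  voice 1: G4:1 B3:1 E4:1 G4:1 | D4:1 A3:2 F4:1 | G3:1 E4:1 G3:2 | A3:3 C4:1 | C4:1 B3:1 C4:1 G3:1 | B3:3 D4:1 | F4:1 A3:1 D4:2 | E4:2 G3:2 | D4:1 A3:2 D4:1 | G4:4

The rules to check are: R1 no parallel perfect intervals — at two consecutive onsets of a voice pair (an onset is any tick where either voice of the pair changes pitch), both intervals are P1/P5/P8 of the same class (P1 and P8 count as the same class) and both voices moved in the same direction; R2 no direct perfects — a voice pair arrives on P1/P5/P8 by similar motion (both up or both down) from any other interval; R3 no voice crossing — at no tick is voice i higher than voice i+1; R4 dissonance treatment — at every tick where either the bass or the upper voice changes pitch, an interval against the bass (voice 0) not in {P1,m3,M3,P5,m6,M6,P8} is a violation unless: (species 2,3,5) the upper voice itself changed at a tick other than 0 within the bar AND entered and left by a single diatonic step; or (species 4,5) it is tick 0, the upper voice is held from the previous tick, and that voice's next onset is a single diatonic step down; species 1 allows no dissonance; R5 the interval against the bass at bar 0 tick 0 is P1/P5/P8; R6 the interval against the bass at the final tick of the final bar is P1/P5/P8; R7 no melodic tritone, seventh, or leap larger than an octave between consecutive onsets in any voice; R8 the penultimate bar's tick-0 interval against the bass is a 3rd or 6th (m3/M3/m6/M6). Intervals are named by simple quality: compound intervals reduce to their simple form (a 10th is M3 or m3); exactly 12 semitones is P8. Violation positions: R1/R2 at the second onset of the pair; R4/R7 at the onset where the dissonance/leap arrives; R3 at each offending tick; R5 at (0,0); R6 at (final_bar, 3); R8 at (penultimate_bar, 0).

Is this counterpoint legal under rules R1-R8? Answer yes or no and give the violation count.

No (2 violations)

bar 0: v0=G3 v1=G4 (P8)
bar 1: v0=F3 v1=D4 (M6)
bar 2: v0=E3 v1=G3 (m3)
bar 3: v0=F3 v1=A3 (M3)
bar 4: v0=E3 v1=C4 (m6)
bar 5: v0=G3 v1=B3 (M3)
bar 6: v0=F3 v1=F4 (P8)
bar 7: v0=E3 v1=E4 (P8)
bar 8: v0=F3 v1=D4 (M6)
bar 9: v0=G3 v1=G4 (P8)
  R7 @ bar2.0: F4->G3 leap 10st
  R2 @ bar9.0: F3/D4 M6 -> G3/G4 P8 similar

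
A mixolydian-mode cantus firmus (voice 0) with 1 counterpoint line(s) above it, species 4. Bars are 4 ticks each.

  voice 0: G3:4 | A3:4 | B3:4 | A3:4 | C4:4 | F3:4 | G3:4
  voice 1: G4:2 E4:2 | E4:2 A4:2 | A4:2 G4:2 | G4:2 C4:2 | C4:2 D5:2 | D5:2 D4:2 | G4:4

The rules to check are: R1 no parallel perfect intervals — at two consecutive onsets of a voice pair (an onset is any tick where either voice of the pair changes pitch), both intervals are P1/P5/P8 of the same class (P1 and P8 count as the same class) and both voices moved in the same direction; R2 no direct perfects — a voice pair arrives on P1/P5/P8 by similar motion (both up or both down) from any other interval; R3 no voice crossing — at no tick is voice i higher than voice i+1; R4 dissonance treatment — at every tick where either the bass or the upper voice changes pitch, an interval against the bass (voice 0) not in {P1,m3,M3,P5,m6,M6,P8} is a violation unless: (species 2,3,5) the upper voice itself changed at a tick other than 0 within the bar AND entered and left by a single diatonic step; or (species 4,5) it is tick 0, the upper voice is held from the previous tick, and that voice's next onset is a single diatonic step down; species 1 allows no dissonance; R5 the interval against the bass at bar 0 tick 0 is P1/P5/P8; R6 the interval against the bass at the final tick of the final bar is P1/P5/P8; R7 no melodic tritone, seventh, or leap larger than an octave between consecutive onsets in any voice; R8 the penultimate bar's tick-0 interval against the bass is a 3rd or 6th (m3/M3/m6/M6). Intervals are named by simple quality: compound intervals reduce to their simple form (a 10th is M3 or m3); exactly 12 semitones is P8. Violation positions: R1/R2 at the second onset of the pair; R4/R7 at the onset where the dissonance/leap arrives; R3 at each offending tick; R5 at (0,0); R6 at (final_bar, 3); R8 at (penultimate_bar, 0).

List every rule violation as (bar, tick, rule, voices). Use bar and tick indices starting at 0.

(3, 0, R4, (0, 1))
(4, 2, R4, (0, 1))
(4, 2, R7, (1,))
(6, 0, R2, (0, 1))

bar 0: v0=G3 v1=G4 downbeat P8
bar 1: v0=A3 v1=E4 downbeat P5
bar 2: v0=B3 v1=A4 downbeat m7
bar 3: v0=A3 v1=G4 downbeat m7
bar 4: v0=C4 v1=C4 downbeat P1
bar 5: v0=F3 v1=D5 downbeat M6
bar 6: v0=G3 v1=G4 downbeat P8
  -> R4 @ bar 3 tick 0 v(0, 1): A3/G4 m7 untreated
  -> R4 @ bar 4 tick 2 v(0, 1): C4/D5 M2 untreated
  -> R7 @ bar 4 tick 2 v(1,): C4->D5 leap 14st
  -> R2 @ bar 6 tick 0 v(0, 1): F3/D4 M6 -> G3/G4 P8 similar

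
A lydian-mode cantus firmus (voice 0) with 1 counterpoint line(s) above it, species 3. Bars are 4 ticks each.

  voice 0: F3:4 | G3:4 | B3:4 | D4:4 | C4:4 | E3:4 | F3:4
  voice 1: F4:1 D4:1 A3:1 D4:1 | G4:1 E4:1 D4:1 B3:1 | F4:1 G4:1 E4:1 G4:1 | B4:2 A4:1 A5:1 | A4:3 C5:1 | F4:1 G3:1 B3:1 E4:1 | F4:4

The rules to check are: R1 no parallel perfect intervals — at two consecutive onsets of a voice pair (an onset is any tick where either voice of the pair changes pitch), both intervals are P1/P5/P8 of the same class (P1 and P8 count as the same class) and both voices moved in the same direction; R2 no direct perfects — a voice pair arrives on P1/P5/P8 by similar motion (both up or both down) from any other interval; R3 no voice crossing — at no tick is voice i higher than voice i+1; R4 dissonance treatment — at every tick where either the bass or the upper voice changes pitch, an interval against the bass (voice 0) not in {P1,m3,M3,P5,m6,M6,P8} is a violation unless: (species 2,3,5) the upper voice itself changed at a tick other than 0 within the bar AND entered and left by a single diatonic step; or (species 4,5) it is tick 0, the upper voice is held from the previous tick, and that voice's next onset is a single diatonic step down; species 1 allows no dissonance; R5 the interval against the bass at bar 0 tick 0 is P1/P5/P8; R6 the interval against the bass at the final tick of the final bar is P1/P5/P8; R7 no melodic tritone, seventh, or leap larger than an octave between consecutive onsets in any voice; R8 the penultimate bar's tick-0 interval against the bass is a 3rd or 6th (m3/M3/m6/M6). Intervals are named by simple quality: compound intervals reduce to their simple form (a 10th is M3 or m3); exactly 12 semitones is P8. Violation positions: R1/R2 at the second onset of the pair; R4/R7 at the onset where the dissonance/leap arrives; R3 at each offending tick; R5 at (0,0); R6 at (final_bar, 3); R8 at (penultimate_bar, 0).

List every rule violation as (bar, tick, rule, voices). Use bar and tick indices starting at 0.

(1, 0, R2, (0, 1))
(2, 0, R4, (0, 1))
(2, 0, R7, (1,))
(2, 2, R4, (0, 1))
(5, 0, R4, (0, 1))
(5, 0, R8, (0, 1))
(5, 1, R7, (1,))
(6, 0, R1, (0, 1))

bar 0: v0=F3 v1=F4 downbeat P8
bar 1: v0=G3 v1=G4 downbeat P8
bar 2: v0=B3 v1=F4 downbeat TT
bar 3: v0=D4 v1=B4 downbeat M6
bar 4: v0=C4 v1=A4 downbeat M6
bar 5: v0=E3 v1=F4 downbeat m2
bar 6: v0=F3 v1=F4 downbeat P8
  -> R2 @ bar 1 tick 0 v(0, 1): F3/D4 M6 -> G3/G4 P8 similar
  -> R4 @ bar 2 tick 0 v(0, 1): B3/F4 TT untreated
  -> R7 @ bar 2 tick 0 v(1,): B3->F4 leap 6st
  -> R4 @ bar 2 tick 2 v(0, 1): B3/E4 P4 untreated
  -> R4 @ bar 5 tick 0 v(0, 1): E3/F4 m2 untreated
  -> R8 @ bar 5 tick 0 v(0, 1): penult m2 not 3rd/6th
  -> R7 @ bar 5 tick 1 v(1,): F4->G3 leap 10st
  -> R1 @ bar 6 tick 0 v(0, 1): E3/E4 P8 -> F3/F4 P8 similar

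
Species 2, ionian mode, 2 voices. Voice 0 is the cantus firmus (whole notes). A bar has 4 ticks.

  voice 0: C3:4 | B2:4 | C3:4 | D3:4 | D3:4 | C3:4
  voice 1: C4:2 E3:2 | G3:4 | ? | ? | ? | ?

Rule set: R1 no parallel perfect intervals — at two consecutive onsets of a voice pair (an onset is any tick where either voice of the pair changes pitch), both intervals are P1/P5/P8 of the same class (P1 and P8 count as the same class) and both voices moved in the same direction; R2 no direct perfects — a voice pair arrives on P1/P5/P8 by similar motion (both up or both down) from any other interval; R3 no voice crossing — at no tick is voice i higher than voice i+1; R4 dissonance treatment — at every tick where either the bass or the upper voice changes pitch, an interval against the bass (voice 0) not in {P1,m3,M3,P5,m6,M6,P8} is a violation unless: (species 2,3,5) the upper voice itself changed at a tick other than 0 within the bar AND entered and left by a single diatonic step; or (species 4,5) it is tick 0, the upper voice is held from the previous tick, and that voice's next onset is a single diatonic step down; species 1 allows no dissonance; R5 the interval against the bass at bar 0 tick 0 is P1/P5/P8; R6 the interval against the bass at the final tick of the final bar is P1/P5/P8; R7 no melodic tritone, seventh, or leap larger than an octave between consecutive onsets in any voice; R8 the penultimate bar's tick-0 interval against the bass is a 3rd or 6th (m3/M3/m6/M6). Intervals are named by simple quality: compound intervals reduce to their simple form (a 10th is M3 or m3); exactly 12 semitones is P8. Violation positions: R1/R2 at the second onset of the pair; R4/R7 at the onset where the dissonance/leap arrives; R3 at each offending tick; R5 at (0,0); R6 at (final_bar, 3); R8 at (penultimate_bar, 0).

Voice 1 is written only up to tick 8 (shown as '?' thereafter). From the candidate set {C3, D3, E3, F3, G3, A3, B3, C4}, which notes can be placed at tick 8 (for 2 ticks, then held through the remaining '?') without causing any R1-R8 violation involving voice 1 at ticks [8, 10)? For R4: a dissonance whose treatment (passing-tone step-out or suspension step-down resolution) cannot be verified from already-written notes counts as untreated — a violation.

{A3, C3, E3, G3}

C3: legal
D3: violates R4
E3: legal
F3: violates R4
G3: legal
A3: legal
B3: violates R4
C4: violates R2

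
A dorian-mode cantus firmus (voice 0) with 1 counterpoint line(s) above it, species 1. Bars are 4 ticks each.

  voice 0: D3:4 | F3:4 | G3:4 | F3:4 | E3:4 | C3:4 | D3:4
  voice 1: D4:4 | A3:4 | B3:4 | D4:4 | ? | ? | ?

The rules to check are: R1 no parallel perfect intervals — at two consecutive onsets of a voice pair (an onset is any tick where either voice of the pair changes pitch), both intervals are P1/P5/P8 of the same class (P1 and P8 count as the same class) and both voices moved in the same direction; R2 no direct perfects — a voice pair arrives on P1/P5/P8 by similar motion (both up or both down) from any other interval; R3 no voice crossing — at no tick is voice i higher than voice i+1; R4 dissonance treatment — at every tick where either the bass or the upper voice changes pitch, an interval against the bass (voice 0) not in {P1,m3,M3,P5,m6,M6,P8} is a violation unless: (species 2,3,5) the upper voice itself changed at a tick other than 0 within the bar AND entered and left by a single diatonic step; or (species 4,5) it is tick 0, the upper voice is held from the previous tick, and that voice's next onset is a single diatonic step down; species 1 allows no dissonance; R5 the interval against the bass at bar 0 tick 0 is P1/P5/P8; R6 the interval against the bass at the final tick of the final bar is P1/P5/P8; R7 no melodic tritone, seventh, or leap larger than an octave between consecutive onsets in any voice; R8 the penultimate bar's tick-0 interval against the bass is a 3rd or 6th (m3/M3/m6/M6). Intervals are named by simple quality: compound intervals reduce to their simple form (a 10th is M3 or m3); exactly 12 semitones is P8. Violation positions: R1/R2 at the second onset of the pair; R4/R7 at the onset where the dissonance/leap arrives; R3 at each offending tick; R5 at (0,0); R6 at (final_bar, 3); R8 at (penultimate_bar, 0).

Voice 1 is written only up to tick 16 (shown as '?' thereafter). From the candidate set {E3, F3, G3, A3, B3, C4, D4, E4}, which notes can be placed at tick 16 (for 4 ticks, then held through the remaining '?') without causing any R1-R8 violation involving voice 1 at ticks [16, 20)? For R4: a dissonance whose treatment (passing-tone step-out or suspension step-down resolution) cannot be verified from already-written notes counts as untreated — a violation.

E3: violates R2,R7
F3: violates R4
G3: legal
A3: violates R4
B3: violates R2
C4: legal
D4: violates R4
E4: legal

{C4, E4, G3}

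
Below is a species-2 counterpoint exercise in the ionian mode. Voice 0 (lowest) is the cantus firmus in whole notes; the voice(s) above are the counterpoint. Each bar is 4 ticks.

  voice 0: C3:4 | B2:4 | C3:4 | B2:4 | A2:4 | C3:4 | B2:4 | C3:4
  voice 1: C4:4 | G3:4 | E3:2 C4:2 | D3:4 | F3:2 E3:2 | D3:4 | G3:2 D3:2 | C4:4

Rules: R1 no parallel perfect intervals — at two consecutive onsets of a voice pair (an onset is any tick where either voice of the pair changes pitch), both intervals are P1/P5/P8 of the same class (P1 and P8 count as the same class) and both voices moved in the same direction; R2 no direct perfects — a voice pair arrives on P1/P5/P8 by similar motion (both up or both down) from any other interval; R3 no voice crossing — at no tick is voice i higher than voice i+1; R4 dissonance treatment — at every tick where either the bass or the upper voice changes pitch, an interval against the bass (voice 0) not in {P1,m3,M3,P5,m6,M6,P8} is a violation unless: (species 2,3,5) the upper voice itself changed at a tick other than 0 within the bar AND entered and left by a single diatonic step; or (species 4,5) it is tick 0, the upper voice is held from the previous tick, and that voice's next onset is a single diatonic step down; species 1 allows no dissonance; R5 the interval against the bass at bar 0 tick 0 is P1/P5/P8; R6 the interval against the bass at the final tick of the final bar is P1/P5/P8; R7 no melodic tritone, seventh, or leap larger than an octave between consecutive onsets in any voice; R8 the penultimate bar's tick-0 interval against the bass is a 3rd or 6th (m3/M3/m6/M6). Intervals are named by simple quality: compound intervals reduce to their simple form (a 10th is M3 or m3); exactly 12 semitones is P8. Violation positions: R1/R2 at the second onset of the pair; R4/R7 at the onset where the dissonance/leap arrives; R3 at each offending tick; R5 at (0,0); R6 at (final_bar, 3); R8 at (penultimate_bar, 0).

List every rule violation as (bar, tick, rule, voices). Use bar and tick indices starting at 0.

(3, 0, R7, (1,))
(5, 0, R4, (0, 1))
(7, 0, R2, (0, 1))
(7, 0, R7, (1,))

bar 0: v0=C3 v1=C4 downbeat P8
bar 1: v0=B2 v1=G3 downbeat m6
bar 2: v0=C3 v1=E3 downbeat M3
bar 3: v0=B2 v1=D3 downbeat m3
bar 4: v0=A2 v1=F3 downbeat m6
bar 5: v0=C3 v1=D3 downbeat M2
bar 6: v0=B2 v1=G3 downbeat m6
bar 7: v0=C3 v1=C4 downbeat P8
  -> R7 @ bar 3 tick 0 v(1,): C4->D3 leap 10st
  -> R4 @ bar 5 tick 0 v(0, 1): C3/D3 M2 untreated
  -> R2 @ bar 7 tick 0 v(0, 1): B2/D3 m3 -> C3/C4 P8 similar
  -> R7 @ bar 7 tick 0 v(1,): D3->C4 leap 10st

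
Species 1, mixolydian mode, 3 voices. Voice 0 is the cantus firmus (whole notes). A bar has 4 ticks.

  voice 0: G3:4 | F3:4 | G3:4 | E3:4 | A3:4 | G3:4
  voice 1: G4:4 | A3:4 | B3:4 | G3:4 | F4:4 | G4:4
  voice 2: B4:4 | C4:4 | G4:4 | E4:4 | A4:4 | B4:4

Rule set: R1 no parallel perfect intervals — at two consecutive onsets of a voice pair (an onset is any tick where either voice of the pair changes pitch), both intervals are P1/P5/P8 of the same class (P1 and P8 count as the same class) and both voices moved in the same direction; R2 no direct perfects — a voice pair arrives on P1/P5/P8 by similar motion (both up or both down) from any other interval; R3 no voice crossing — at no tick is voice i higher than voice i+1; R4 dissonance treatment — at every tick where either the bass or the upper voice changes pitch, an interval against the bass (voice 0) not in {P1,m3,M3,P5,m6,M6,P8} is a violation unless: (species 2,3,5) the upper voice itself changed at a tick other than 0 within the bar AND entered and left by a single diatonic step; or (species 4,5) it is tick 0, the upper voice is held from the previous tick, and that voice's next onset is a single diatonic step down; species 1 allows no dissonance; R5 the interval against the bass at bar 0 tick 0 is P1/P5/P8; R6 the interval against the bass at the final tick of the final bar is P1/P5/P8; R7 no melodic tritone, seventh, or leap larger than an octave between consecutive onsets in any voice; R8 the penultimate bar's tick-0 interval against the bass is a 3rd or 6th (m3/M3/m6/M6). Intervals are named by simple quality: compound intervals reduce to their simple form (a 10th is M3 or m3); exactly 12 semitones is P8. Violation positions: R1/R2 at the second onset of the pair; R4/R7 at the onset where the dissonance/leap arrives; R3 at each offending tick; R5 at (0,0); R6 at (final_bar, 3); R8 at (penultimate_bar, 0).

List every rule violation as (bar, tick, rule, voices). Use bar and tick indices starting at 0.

bar 0: v0=G3 v1=G4 v2=B4 downbeat M3
bar 1: v0=F3 v1=A3 v2=C4 downbeat P5
bar 2: v0=G3 v1=B3 v2=G4 downbeat P8
bar 3: v0=E3 v1=G3 v2=E4 downbeat P8
bar 4: v0=A3 v1=F4 v2=A4 downbeat P8
bar 5: v0=G3 v1=G4 v2=B4 downbeat M3
  -> R5 @ bar 0 tick 0 v(0, 2): opens on M3
  -> R2 @ bar 1 tick 0 v(0, 2): G3/B4 M3 -> F3/C4 P5 similar
  -> R7 @ bar 1 tick 0 v(1,): G4->A3 leap 10st
  -> R7 @ bar 1 tick 0 v(2,): B4->C4 leap 11st
  -> R2 @ bar 2 tick 0 v(0, 2): F3/C4 P5 -> G3/G4 P8 similar
  -> R1 @ bar 3 tick 0 v(0, 2): G3/G4 P8 -> E3/E4 P8 similar
  -> R1 @ bar 4 tick 0 v(0, 2): E3/E4 P8 -> A3/A4 P8 similar
  -> R7 @ bar 4 tick 0 v(1,): G3->F4 leap 10st
  -> R8 @ bar 4 tick 0 v(0, 2): penult P8 not 3rd/6th
  -> R6 @ bar 5 tick 3 v(0, 2): closes on M3

(0, 0, R5, (0, 2))
(1, 0, R2, (0, 2))
(1, 0, R7, (1,))
(1, 0, R7, (2,))
(2, 0, R2, (0, 2))
(3, 0, R1, (0, 2))
(4, 0, R1, (0, 2))
(4, 0, R7, (1,))
(4, 0, R8, (0, 2))
(5, 3, R6, (0, 2))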